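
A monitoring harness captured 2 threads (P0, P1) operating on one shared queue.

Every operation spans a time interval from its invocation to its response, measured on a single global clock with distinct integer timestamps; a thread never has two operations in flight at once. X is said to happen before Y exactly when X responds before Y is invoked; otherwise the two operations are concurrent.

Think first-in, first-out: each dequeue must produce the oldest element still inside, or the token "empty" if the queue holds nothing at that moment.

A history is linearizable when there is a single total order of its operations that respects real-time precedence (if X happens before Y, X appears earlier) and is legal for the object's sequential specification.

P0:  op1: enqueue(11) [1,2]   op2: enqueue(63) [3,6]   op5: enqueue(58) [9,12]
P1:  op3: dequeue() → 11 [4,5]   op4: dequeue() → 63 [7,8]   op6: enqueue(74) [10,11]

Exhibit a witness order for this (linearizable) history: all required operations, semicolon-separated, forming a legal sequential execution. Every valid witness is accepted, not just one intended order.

op1; op2; op3; op4; op5; op6

1. op1 enqueue(11), leaving queue <11>
2. op2 enqueue(63), leaving queue <11,63>
3. op3 dequeue() → 11, leaving queue <63>
4. op4 dequeue() → 63, leaving queue <>
5. op5 enqueue(58), leaving queue <58>
6. op6 enqueue(74), leaving queue <58,74>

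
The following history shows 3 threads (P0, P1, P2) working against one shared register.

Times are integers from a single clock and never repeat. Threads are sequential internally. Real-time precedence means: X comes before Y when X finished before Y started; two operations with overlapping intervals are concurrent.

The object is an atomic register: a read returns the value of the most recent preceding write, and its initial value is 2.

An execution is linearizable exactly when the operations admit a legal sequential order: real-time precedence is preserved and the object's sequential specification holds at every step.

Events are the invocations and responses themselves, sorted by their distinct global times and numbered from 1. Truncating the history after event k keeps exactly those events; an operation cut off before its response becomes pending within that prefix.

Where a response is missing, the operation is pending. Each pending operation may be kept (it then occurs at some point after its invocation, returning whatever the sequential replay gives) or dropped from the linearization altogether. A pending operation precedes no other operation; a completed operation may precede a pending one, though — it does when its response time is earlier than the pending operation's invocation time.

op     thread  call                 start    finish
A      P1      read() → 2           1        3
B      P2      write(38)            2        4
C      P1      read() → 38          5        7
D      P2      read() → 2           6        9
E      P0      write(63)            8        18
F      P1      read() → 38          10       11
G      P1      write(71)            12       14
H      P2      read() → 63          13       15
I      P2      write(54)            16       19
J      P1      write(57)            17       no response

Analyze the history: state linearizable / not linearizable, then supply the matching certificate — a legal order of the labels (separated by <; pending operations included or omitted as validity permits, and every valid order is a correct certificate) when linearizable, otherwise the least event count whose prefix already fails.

prefix check: 1..8 passes, 1..9 fails once D's time-9 response joins
the 4 completed operations admit 4 real-time orders; each fails the register replay
no escape via the 1 pending operation (E): every completion choice fails
for example A, B, C, D (pending dropped) fails at step 4: D read() → 2 is not legal there
for example A, B, D, C (pending dropped) fails at step 3: D read() → 2 is not legal there

not linearizable — minimal violating prefix: 9 events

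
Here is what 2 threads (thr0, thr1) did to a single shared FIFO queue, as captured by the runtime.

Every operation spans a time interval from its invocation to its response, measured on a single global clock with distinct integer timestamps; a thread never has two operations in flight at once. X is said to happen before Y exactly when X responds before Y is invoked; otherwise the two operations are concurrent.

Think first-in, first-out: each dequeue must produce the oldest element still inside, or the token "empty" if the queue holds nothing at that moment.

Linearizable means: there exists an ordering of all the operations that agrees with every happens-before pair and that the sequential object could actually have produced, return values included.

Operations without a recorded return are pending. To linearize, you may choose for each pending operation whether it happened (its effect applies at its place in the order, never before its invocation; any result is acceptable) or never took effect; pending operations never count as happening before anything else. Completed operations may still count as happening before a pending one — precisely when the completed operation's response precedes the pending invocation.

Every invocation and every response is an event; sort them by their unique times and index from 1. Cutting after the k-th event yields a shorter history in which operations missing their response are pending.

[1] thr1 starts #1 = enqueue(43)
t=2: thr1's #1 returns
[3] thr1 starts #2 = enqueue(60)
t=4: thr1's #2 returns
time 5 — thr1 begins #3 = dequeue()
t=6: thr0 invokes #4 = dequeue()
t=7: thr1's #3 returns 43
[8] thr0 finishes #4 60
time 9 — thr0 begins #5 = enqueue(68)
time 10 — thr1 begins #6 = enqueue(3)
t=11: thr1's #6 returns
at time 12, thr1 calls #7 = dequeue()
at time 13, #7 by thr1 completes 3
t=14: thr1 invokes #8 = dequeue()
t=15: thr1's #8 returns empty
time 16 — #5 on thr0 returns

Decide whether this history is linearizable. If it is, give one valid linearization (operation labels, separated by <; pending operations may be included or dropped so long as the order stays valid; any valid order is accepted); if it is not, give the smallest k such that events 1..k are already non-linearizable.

linearizable — witness: #1 < #2 < #3 < #4 < #6 < #7 < #8 < #5

step 1: #1 enqueue(43) — queue <43>
step 2: #2 enqueue(60) — queue <43,60>
step 3: #3 dequeue() → 43 — queue <60>
step 4: #4 dequeue() → 60 — queue <>
step 5: #6 enqueue(3) — queue <3>
step 6: #7 dequeue() → 3 — queue <>
step 7: #8 dequeue() → empty — queue <>
step 8: #5 enqueue(68) — queue <68>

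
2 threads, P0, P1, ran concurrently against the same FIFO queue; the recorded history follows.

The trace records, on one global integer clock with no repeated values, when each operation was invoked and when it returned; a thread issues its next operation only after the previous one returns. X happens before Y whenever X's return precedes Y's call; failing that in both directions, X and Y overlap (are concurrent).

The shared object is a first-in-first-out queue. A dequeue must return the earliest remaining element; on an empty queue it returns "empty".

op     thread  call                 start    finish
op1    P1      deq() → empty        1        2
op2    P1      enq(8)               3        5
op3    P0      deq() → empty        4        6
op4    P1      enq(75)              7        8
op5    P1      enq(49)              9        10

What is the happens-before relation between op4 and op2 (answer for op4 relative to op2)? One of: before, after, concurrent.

op4 spans [7,8], op2 spans [3,5]
resp(op2)=5 < inv(op4)=7

after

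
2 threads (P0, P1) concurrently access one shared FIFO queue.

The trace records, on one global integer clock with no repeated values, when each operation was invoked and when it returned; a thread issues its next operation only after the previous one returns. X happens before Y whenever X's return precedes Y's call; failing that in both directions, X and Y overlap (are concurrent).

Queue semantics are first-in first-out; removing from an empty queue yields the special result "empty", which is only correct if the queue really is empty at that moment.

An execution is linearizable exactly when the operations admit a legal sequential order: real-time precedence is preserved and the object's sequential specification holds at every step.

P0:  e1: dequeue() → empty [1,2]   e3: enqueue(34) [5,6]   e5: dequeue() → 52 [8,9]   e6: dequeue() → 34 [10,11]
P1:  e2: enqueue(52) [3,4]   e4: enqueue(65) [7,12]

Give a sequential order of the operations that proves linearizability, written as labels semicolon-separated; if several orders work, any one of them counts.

1. e1 dequeue() → empty, leaving queue <>
2. e2 enqueue(52), leaving queue <52>
3. e3 enqueue(34), leaving queue <52,34>
4. e4 enqueue(65), leaving queue <52,34,65>
5. e5 dequeue() → 52, leaving queue <34,65>
6. e6 dequeue() → 34, leaving queue <65>

e1; e2; e3; e4; e5; e6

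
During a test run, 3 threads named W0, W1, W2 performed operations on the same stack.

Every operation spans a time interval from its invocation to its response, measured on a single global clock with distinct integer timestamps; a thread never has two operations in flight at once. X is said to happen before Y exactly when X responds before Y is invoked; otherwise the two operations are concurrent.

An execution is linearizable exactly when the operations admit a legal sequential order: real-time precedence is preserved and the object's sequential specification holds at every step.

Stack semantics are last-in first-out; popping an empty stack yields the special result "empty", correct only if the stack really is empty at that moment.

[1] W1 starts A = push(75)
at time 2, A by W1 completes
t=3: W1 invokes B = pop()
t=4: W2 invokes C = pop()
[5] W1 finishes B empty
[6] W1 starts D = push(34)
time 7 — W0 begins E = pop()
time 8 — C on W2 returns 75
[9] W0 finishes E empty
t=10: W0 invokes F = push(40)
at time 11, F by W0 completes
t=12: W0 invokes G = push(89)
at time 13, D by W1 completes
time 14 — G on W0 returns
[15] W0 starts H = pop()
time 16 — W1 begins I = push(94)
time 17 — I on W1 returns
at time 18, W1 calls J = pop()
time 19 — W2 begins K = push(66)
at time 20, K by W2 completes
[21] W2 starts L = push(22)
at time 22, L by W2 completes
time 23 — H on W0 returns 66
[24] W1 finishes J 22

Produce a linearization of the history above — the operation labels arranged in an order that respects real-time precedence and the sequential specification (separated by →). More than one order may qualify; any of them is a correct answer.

step 1: A push(75) — stack <75>
step 2: C pop() → 75 — stack <>
step 3: B pop() → empty — stack <>
step 4: E pop() → empty — stack <>
step 5: D push(34) — stack <34>
step 6: F push(40) — stack <34,40>
step 7: G push(89) — stack <34,40,89>
step 8: I push(94) — stack <34,40,89,94>
step 9: K push(66) — stack <34,40,89,94,66>
step 10: H pop() → 66 — stack <34,40,89,94>
step 11: L push(22) — stack <34,40,89,94,22>
step 12: J pop() → 22 — stack <34,40,89,94>

A → C → B → E → D → F → G → I → K → H → L → J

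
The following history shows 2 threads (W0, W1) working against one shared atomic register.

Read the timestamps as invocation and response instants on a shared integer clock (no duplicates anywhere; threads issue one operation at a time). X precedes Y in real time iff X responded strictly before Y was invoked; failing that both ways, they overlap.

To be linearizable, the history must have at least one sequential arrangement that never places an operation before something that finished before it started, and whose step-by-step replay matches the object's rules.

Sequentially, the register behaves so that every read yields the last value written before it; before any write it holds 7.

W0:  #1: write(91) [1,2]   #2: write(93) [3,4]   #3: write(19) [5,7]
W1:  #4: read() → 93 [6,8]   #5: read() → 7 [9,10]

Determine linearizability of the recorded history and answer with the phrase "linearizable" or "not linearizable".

not linearizable

prefix check: 1..9 passes, 1..10 fails once #5's time-10 response joins
all 2 real-time-respecting orders fail — 5 completed atomic register operations, no legal replay
take #1, #2, #3, #4, #5: step 4 already fails, because #4 read() → 93 cannot occur there
take #1, #2, #4, #3, #5: step 5 already fails, because #5 read() → 7 cannot occur there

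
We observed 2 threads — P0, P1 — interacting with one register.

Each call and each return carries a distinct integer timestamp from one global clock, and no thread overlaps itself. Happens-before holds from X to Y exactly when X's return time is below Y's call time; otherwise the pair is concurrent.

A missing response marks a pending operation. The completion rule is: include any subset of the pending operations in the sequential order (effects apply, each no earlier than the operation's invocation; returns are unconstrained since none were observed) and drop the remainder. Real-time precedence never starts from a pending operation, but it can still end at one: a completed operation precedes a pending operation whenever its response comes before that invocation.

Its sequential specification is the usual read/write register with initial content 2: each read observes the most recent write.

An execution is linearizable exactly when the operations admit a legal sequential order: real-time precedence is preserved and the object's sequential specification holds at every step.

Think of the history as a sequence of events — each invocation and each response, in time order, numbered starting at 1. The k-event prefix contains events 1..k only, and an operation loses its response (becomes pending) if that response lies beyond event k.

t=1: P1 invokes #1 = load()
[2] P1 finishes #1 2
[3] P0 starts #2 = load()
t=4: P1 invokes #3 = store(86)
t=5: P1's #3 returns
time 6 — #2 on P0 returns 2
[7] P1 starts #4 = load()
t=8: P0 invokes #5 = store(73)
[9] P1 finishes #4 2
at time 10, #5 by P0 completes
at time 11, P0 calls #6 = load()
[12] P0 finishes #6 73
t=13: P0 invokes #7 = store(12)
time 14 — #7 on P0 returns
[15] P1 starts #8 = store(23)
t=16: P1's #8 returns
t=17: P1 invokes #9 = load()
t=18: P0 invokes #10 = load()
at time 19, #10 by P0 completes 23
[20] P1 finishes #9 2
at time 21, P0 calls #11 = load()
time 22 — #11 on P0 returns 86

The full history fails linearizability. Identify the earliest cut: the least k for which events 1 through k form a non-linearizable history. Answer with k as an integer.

9

events 1..8 are linearizable, e.g. via #1, #2, #3:
1. #1 load() → 2, leaving value 2
2. #2 load() → 2, leaving value 2
3. #3 store(86), leaving value 86
once event 9 joins (#4's response, time 9), exhaustive search finds no witness
no completion choice of the 1 pending operation (#5) rescues it — every subset was tried
e.g. #1, #2, #3, #4 (pending dropped): illegal at step 4, since #4 load() → 2 cannot apply there
e.g. #1, #3, #2, #4 (pending dropped): illegal at step 3, since #2 load() → 2 cannot apply there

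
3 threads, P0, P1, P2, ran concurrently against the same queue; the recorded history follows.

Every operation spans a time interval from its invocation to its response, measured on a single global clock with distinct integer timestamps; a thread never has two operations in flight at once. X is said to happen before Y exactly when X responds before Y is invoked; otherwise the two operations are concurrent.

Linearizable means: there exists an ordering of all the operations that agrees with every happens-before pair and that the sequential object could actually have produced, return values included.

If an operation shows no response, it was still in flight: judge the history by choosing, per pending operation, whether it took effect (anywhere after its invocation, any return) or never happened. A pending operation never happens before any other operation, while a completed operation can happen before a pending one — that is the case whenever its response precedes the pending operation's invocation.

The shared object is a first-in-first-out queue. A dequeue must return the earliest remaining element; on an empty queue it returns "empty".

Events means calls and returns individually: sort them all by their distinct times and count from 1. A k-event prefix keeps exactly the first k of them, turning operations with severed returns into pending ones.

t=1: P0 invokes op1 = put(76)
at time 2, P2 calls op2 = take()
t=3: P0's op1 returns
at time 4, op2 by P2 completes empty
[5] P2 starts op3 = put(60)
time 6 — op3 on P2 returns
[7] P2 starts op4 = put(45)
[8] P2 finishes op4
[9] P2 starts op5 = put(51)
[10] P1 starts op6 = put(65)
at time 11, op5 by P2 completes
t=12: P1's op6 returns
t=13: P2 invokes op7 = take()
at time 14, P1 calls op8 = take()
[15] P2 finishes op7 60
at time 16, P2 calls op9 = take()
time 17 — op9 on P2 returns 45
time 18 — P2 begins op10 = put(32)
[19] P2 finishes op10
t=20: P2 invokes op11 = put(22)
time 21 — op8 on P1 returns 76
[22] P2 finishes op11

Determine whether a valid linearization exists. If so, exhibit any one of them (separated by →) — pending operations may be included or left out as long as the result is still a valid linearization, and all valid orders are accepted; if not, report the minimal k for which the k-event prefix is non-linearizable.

after step 1 (op2 take() → empty): queue <>
after step 2 (op1 put(76)): queue <76>
after step 3 (op3 put(60)): queue <76,60>
after step 4 (op4 put(45)): queue <76,60,45>
after step 5 (op5 put(51)): queue <76,60,45,51>
after step 6 (op6 put(65)): queue <76,60,45,51,65>
after step 7 (op8 take() → 76): queue <60,45,51,65>
after step 8 (op7 take() → 60): queue <45,51,65>
after step 9 (op9 take() → 45): queue <51,65>
after step 10 (op10 put(32)): queue <51,65,32>
after step 11 (op11 put(22)): queue <51,65,32,22>

linearizable — witness: op2 → op1 → op3 → op4 → op5 → op6 → op8 → op7 → op9 → op10 → op11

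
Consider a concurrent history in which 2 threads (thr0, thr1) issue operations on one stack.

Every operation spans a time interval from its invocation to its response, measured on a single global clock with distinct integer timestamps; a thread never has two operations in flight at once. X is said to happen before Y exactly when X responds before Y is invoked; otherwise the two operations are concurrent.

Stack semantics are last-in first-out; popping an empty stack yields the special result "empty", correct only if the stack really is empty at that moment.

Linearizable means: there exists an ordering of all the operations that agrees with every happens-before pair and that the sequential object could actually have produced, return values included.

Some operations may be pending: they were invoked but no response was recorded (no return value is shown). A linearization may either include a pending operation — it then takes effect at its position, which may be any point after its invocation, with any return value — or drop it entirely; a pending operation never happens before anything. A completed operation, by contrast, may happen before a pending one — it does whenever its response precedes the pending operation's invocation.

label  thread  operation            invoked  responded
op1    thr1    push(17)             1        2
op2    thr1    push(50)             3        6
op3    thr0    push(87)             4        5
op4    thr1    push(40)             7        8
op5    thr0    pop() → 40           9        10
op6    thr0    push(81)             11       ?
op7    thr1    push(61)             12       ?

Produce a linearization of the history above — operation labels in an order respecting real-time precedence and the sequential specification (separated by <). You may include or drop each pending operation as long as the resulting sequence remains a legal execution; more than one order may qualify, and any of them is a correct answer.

op1 < op2 < op3 < op4 < op5

step 1: op1 push(17) — stack <17>
step 2: op2 push(50) — stack <17,50>
step 3: op3 push(87) — stack <17,50,87>
step 4: op4 push(40) — stack <17,50,87,40>
step 5: op5 pop() → 40 — stack <17,50,87>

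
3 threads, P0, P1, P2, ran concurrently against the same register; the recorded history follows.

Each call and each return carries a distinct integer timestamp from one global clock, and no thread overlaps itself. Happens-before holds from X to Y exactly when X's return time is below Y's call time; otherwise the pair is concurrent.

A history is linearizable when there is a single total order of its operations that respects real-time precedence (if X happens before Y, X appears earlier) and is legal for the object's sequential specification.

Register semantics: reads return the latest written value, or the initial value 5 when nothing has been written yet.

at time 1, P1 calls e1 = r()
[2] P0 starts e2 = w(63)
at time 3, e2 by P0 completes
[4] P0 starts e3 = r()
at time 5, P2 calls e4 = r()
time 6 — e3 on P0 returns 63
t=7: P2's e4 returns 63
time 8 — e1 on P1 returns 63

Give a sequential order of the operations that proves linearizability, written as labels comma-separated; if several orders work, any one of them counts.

e2, e1, e3, e4

after step 1 (e2 w(63)): value 63
after step 2 (e1 r() → 63): value 63
after step 3 (e3 r() → 63): value 63
after step 4 (e4 r() → 63): value 63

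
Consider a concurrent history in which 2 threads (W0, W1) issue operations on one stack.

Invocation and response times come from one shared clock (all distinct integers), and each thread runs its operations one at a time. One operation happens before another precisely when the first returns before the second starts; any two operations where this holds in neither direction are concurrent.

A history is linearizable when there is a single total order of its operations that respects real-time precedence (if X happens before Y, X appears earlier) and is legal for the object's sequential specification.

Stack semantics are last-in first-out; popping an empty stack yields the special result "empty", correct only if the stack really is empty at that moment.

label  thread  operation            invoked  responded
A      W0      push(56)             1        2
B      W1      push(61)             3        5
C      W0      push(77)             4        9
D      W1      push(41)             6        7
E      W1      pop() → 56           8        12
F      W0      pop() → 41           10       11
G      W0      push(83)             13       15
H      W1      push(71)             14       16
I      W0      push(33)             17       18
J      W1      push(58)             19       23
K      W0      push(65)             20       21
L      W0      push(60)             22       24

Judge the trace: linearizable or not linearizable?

not linearizable

the violation lands at event 12, E's response at time 12: events 1..11 linearize, events 1..12 do not
checked exhaustively: 7 real-time-consistent orders of 6 completed operations, zero legal stack replays
sample order A, B, C, D, E, F stalls at step 5 — E pop() → 56 has no legal effect
sample order A, B, C, D, F, E stalls at step 6 — E pop() → 56 has no legal effect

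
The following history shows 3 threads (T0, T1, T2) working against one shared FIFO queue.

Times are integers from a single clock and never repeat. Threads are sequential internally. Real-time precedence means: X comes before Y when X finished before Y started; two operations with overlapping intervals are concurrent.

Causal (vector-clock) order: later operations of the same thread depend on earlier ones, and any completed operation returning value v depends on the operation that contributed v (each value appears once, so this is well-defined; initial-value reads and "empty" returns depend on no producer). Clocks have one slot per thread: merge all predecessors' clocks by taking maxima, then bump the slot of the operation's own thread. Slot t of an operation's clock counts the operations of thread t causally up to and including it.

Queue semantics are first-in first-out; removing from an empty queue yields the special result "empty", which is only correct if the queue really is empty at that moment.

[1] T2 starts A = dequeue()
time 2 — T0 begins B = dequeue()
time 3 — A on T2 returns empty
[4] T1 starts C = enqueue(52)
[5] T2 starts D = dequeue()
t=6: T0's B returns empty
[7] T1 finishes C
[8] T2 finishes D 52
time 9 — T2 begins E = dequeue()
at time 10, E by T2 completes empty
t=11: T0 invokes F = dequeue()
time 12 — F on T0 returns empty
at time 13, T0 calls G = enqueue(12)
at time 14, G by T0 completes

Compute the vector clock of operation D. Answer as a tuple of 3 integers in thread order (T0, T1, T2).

root op A, invoked 1: fresh clock plus T2's own tick → (0, 0, 1)
root op C, invoked 4: fresh clock plus T1's own tick → (0, 1, 0)
root op B, invoked 2: fresh clock plus T0's own tick → (1, 0, 0)
invoked at 11, F merges VC(B)=(1, 0, 0) and bumps T0's slot → (2, 0, 0)
invoked at 5, D merges VC(A)=(0, 0, 1), VC(C)=(0, 1, 0) and bumps T2's slot → (0, 1, 2)
invoked at 13, G merges VC(F)=(2, 0, 0) and bumps T0's slot → (3, 0, 0)
invoked at 9, E merges VC(D)=(0, 1, 2) and bumps T2's slot → (0, 1, 3)
target: VC(D) = (0, 1, 2)

(0, 1, 2)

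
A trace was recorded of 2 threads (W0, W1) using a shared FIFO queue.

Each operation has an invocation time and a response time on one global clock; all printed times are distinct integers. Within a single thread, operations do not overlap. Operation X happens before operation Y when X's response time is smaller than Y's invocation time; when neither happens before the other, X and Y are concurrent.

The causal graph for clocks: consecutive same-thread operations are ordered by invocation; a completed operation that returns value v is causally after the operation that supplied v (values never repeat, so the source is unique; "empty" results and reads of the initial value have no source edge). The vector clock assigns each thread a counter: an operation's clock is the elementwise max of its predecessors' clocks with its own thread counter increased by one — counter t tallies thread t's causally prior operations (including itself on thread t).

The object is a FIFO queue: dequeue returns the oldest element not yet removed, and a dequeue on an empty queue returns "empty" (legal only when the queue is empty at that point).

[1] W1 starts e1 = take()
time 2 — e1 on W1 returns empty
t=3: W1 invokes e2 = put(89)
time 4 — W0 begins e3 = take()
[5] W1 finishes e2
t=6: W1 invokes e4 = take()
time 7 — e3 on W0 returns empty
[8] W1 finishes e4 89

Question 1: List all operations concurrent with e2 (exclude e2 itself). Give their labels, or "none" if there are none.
e2 spans [3,5]; an op avoiding the whole window 3..5 is ordered, any other is concurrent
e1 [1,2]: before
e3 [4,7]: concurrent
e4 [6,8]: after

e3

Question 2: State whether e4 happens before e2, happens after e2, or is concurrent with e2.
e4 spans [6,8], e2 spans [3,5]
resp(e2)=5 < inv(e4)=6

after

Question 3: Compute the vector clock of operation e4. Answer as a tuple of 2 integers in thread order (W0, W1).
e1 (invocation 1): nothing precedes it; W1's component alone gives (0, 1)
e3 (invocation 4): nothing precedes it; W0's component alone gives (1, 0)
merge at e2 (invoked 3): VC(e1)=(0, 1), own-thread bump on W1 → (0, 2)
merge at e4 (invoked 6): VC(e2)=(0, 2), own-thread bump on W1 → (0, 3)
target: VC(e4) = (0, 3)

(0, 3)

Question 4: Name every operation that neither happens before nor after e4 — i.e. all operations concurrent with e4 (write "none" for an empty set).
e4 runs from 6 to 8; window-overlapping ops are concurrent
e1 [1,2]: before
e2 [3,5]: before
e3 [4,7]: concurrent

e3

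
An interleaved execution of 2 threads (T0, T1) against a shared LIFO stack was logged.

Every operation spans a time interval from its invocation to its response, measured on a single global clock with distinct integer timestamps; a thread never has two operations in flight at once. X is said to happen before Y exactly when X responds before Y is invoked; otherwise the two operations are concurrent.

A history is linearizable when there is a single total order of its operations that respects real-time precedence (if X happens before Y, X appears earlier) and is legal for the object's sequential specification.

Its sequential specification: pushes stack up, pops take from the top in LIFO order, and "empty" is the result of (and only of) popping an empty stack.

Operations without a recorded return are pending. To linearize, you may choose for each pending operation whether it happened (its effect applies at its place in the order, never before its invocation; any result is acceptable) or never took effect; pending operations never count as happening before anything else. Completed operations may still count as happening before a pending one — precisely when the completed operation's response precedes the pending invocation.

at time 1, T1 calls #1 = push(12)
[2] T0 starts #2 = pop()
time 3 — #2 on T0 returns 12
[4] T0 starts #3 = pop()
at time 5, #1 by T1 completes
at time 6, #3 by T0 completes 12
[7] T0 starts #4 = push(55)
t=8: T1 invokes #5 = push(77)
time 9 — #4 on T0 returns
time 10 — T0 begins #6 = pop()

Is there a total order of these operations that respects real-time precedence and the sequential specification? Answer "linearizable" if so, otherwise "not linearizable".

not linearizable

events 1..5 are fine; event 6 — the response of #3 at time 6 — makes the prefix non-linearizable
3 orders of the 3 completed LIFO stack ops respect real time; none is legal
sample order #1, #2, #3 stalls at step 3 — #3 pop() → 12 has no legal effect
sample order #2, #1, #3 stalls at step 1 — #2 pop() → 12 has no legal effect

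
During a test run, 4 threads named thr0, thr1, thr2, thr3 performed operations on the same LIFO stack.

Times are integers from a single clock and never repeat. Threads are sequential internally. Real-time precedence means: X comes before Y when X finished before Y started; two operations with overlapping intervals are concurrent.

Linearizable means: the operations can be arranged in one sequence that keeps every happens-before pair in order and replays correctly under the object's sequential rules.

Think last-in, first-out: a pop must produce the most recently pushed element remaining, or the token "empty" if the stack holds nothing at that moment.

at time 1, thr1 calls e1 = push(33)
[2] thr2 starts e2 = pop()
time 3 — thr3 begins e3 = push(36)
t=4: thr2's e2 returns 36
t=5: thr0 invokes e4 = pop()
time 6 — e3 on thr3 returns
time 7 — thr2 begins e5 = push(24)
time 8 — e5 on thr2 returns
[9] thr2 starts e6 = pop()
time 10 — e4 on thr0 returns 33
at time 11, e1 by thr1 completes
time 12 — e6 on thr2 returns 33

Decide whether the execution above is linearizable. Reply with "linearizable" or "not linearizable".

prefix check: 1..11 passes, 1..12 fails once e6's time-12 response joins
checked exhaustively: 42 real-time-consistent orders of 6 completed operations, zero legal LIFO stack replays
take e1, e2, e3, e4, e5, e6: step 2 already fails, because e2 pop() → 36 cannot occur there
take e1, e2, e3, e5, e4, e6: step 2 already fails, because e2 pop() → 36 cannot occur there

not linearizable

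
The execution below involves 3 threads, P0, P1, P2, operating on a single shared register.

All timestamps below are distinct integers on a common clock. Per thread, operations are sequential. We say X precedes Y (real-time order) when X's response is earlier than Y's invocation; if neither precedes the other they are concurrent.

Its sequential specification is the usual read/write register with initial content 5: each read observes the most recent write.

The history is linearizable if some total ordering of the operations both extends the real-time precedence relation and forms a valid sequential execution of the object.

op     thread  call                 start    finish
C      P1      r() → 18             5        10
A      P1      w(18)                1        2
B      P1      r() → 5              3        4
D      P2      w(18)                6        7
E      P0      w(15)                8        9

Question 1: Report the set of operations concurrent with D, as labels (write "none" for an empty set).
Answer: C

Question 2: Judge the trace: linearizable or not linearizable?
not linearizable

cut after 3 events: linearizable; cut after 4 events (B responds, time 4): not linearizable
a single order respects real time; the 2 completed register operations fail replay along it
e.g. A, B: illegal at step 2, since B r() → 5 cannot apply there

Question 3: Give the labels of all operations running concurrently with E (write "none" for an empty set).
Answer: C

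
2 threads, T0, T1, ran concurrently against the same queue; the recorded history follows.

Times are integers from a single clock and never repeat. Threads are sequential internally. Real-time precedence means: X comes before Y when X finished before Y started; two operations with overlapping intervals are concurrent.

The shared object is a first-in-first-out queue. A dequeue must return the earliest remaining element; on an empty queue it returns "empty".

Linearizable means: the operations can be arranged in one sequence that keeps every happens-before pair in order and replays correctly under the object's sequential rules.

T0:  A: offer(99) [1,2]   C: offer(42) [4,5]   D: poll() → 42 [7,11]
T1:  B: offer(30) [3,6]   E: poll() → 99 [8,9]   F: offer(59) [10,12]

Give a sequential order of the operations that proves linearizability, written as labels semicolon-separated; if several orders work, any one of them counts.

A; C; B; E; D; F

step 1: A offer(99) — queue <99>
step 2: C offer(42) — queue <99,42>
step 3: B offer(30) — queue <99,42,30>
step 4: E poll() → 99 — queue <42,30>
step 5: D poll() → 42 — queue <30>
step 6: F offer(59) — queue <30,59>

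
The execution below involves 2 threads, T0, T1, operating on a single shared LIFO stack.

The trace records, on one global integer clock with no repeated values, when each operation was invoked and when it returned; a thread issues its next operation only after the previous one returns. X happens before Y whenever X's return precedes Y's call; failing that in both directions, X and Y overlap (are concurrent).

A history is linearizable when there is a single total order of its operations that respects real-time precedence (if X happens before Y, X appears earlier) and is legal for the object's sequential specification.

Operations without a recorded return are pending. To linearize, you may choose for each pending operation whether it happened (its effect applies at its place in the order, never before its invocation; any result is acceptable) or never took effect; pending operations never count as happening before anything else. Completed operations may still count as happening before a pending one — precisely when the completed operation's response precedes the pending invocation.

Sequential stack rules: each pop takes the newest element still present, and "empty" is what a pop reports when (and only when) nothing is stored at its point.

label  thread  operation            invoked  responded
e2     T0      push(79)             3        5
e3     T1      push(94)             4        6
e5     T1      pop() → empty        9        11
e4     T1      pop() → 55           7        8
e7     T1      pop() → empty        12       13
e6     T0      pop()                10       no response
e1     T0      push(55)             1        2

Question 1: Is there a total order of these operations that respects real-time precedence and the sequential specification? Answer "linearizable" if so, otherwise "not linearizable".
through event 7 a valid linearization exists; event 8 (e4 responding at time 8) ends that
4 completed operations, 2 real-time-consistent orders — every LIFO stack replay fails
sample order e1, e2, e3, e4 stalls at step 4 — e4 pop() → 55 has no legal effect
sample order e1, e3, e2, e4 stalls at step 4 — e4 pop() → 55 has no legal effect

not linearizable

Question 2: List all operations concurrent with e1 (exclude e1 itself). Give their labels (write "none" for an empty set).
e1 spans [1,2]; an op avoiding the whole window 1..2 is ordered, any other is concurrent
e2 [3,5]: after
e3 [4,6]: after
e4 [7,8]: after
e5 [9,11]: after
e6 [10,…): after
e7 [12,13]: after

none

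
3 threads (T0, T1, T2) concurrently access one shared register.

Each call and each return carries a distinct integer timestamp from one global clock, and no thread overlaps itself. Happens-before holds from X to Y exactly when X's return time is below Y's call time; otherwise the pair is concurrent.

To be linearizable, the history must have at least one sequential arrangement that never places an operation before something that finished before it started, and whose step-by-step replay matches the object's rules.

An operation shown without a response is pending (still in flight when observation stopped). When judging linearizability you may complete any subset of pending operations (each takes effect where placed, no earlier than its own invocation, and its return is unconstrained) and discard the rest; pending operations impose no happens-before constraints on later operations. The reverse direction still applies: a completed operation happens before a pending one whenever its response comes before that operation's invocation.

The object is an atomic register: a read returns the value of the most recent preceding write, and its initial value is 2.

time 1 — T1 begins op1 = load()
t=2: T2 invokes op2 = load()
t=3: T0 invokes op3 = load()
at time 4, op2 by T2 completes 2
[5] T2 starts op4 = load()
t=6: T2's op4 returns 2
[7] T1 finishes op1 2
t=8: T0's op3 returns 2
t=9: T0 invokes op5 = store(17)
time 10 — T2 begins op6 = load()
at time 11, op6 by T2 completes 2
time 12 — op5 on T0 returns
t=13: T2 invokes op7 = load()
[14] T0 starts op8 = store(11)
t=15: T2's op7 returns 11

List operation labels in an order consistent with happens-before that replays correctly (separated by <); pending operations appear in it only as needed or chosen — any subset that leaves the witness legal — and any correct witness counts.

op1 < op2 < op3 < op4 < op6 < op5 < op8 < op7

step 1: op1 load() → 2 — value 2
step 2: op2 load() → 2 — value 2
step 3: op3 load() → 2 — value 2
step 4: op4 load() → 2 — value 2
step 5: op6 load() → 2 — value 2
step 6: op5 store(17) — value 17
step 7: op8 store(11) (pending, included) — value 11
step 8: op7 load() → 11 — value 11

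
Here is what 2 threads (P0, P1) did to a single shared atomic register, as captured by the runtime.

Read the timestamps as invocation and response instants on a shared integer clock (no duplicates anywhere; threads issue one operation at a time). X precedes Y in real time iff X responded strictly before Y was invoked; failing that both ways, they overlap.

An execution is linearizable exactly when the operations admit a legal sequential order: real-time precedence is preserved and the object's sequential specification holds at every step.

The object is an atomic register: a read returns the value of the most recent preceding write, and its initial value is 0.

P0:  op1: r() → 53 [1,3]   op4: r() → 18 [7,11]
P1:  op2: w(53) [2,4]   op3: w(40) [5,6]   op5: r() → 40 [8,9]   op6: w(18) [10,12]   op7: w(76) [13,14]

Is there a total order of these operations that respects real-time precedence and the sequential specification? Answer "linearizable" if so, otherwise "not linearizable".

one valid linearization: op2, op1, op3, op5, op6, op4, op7
step 1: op2 w(53) — value 53
step 2: op1 r() → 53 — value 53
step 3: op3 w(40) — value 40
step 4: op5 r() → 40 — value 40
step 5: op6 w(18) — value 18
step 6: op4 r() → 18 — value 18
step 7: op7 w(76) — value 76

linearizable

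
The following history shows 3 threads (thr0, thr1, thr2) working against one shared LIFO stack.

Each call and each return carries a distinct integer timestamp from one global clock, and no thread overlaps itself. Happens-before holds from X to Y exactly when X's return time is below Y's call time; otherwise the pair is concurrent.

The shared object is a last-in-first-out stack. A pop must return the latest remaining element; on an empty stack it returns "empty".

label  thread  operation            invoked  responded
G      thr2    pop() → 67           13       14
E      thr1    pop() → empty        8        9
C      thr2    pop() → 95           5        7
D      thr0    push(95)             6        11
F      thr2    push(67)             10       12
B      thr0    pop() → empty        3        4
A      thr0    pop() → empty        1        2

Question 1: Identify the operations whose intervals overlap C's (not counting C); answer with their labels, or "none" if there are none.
concurrent with C ([5,7]): every op whose interval crosses 5..7
A [1,2]: before
B [3,4]: before
D [6,11]: concurrent
E [8,9]: after
F [10,12]: after
G [13,14]: after

D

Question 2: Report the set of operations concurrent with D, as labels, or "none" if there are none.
D spans [6,11]; an op avoiding the whole window 6..11 is ordered, any other is concurrent
A [1,2]: before
B [3,4]: before
C [5,7]: concurrent
E [8,9]: concurrent
F [10,12]: concurrent
G [13,14]: after

C, E, F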